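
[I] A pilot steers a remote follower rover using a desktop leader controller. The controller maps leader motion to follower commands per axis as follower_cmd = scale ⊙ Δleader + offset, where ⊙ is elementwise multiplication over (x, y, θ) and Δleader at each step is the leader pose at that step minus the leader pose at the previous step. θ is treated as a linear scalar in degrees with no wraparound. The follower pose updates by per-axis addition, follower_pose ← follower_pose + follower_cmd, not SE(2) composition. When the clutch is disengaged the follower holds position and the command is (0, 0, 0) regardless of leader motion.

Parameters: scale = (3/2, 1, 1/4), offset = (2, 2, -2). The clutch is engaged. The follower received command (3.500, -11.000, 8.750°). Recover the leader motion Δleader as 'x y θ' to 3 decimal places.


axis x: (3.500 − 2) / (3/2) = 1.000
axis y: (-11.000 − 2) / (1) = -13.000
axis θ: (8.750 − -2) / (1/4) = 43.000

1.000 -13.000 43.000


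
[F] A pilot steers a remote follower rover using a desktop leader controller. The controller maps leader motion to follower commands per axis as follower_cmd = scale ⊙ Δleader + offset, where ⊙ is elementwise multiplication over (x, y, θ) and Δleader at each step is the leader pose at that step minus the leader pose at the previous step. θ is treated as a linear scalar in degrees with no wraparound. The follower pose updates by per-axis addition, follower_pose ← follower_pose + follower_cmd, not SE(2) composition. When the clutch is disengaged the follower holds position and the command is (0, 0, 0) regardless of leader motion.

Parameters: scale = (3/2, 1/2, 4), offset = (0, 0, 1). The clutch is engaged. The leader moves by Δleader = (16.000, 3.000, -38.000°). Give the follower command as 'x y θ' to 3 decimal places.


24.000 1.500 -151.000

axis x: 3/2·16.000 + 0 = 24.000
axis y: 1/2·3.000 + 0 = 1.500
axis θ: 4·-38.000 + 1 = -151.000


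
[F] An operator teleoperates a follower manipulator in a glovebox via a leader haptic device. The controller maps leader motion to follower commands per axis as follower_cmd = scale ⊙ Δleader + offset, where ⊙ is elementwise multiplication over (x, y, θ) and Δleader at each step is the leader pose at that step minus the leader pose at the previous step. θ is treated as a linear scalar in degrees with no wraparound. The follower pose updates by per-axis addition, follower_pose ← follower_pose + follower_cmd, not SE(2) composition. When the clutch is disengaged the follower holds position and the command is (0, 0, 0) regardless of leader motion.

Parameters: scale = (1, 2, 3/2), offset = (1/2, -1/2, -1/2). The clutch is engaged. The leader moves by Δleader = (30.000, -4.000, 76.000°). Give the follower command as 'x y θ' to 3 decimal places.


axis x: 1·30.000 + 1/2 = 30.500
axis y: 2·-4.000 + -1/2 = -8.500
axis θ: 3/2·76.000 + -1/2 = 113.500

30.500 -8.500 113.500


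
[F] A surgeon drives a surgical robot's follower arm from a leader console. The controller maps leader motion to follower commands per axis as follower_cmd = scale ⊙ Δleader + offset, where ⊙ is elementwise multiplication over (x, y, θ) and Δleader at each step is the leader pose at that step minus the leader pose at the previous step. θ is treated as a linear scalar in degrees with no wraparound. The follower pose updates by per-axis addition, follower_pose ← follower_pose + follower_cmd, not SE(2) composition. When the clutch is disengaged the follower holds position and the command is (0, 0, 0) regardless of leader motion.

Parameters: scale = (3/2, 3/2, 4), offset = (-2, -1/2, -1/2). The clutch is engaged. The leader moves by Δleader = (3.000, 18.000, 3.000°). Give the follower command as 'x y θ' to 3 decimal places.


axis x: 3/2·3.000 + -2 = 2.500
axis y: 3/2·18.000 + -1/2 = 26.500
axis θ: 4·3.000 + -1/2 = 11.500

2.500 26.500 11.500


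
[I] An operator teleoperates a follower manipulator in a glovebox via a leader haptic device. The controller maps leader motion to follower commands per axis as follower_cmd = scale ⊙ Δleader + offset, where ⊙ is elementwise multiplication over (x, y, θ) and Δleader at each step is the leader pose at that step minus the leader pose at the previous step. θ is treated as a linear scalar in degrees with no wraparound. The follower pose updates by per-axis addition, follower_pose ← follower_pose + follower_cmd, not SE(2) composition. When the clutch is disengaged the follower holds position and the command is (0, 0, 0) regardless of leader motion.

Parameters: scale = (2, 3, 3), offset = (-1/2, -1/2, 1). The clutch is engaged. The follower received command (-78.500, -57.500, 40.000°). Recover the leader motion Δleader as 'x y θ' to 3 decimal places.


-39.000 -19.000 13.000

axis x: (-78.500 − -1/2) / (2) = -39.000
axis y: (-57.500 − -1/2) / (3) = -19.000
axis θ: (40.000 − 1) / (3) = 13.000


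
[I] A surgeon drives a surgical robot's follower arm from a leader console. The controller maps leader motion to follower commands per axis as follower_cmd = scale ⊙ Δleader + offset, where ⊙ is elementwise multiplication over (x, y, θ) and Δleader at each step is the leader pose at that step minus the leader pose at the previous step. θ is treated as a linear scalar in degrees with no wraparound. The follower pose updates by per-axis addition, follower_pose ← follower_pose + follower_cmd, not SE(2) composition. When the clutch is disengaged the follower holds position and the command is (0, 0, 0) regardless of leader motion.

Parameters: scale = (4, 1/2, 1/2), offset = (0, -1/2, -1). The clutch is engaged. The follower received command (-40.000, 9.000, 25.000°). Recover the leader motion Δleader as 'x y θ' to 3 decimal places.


-10.000 19.000 52.000

axis x: (-40.000 − 0) / (4) = -10.000
axis y: (9.000 − -1/2) / (1/2) = 19.000
axis θ: (25.000 − -1) / (1/2) = 52.000


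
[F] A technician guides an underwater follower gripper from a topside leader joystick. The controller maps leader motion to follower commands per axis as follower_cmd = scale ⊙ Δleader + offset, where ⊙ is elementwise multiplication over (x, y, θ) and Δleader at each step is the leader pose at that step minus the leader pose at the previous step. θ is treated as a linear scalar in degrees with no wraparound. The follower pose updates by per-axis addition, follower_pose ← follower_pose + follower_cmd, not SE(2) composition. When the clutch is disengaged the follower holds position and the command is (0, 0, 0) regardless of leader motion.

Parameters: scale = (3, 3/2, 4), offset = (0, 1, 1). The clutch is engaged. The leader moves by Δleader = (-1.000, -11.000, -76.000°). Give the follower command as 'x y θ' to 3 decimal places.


axis x: 3·-1.000 + 0 = -3.000
axis y: 3/2·-11.000 + 1 = -15.500
axis θ: 4·-76.000 + 1 = -303.000

-3.000 -15.500 -303.000


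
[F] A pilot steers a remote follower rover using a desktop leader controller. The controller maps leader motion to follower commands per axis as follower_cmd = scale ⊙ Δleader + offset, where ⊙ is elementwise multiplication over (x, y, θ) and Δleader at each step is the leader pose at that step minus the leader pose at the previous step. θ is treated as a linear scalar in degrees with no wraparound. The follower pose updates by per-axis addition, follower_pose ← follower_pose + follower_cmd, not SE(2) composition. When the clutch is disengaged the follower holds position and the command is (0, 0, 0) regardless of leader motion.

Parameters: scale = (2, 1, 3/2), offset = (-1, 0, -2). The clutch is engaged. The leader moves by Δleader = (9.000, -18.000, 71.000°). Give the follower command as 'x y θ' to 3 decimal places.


axis x: 2·9.000 + -1 = 17.000
axis y: 1·-18.000 + 0 = -18.000
axis θ: 3/2·71.000 + -2 = 104.500

17.000 -18.000 104.500


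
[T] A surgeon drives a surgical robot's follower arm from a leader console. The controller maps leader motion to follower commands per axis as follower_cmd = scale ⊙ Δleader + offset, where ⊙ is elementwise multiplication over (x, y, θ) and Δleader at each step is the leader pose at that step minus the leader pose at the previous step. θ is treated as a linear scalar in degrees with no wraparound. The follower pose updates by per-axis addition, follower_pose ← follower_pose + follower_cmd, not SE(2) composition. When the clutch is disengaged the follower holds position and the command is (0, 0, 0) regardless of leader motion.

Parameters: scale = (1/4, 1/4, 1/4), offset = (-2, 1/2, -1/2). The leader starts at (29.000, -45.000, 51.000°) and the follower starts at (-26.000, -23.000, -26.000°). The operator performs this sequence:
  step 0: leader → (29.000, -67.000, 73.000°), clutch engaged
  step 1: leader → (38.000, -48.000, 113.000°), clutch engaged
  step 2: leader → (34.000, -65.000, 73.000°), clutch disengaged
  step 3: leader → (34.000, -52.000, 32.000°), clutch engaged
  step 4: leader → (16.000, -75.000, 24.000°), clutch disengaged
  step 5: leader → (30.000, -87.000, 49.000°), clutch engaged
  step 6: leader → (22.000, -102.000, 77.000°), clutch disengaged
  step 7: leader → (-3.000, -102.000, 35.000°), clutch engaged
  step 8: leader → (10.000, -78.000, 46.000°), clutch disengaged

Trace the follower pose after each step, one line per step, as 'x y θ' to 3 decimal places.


-28.000 -28.000 -21.000
-27.750 -22.750 -11.500
-27.750 -22.750 -11.500
-29.750 -19.000 -22.250
-29.750 -19.000 -22.250
-28.250 -21.500 -16.500
-28.250 -21.500 -16.500
-36.500 -21.000 -27.500
-36.500 -21.000 -27.500

step 0: Δleader=(0.000, -22.000, 22.000°), engaged; cmd=(-2.000, -5.000, 5.000°) → follower=(-28.000, -28.000, -21.000°)
step 1: Δleader=(9.000, 19.000, 40.000°), engaged; cmd=(0.250, 5.250, 9.500°) → follower=(-27.750, -22.750, -11.500°)
step 2: Δleader=(-4.000, -17.000, -40.000°), disengaged; cmd=(0,0,0) → follower holds at (-27.750, -22.750, -11.500°)
step 3: Δleader=(0.000, 13.000, -41.000°), engaged; cmd=(-2.000, 3.750, -10.750°) → follower=(-29.750, -19.000, -22.250°)
step 4: Δleader=(-18.000, -23.000, -8.000°), disengaged; cmd=(0,0,0) → follower holds at (-29.750, -19.000, -22.250°)
step 5: Δleader=(14.000, -12.000, 25.000°), engaged; cmd=(1.500, -2.500, 5.750°) → follower=(-28.250, -21.500, -16.500°)
step 6: Δleader=(-8.000, -15.000, 28.000°), disengaged; cmd=(0,0,0) → follower holds at (-28.250, -21.500, -16.500°)
step 7: Δleader=(-25.000, 0.000, -42.000°), engaged; cmd=(-8.250, 0.500, -11.000°) → follower=(-36.500, -21.000, -27.500°)
step 8: Δleader=(13.000, 24.000, 11.000°), disengaged; cmd=(0,0,0) → follower holds at (-36.500, -21.000, -27.500°)


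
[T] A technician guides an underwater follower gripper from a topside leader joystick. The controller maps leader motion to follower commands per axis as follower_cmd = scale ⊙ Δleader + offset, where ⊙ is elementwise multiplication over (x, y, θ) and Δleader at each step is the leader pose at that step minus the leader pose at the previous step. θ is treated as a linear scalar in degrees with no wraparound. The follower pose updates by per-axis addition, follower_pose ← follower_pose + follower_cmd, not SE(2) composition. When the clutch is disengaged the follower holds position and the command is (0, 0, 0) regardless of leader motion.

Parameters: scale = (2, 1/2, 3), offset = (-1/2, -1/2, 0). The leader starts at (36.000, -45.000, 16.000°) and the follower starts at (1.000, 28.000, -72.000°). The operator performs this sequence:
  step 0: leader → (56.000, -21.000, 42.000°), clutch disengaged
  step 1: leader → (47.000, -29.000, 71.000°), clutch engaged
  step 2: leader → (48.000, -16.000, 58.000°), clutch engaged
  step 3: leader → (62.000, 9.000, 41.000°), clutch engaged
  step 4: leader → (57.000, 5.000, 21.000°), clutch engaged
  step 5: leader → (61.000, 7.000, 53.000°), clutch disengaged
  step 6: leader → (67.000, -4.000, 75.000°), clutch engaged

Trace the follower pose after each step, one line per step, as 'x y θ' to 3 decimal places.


1.000 28.000 -72.000
-17.500 23.500 15.000
-16.000 29.500 -24.000
11.500 41.500 -75.000
1.000 39.000 -135.000
1.000 39.000 -135.000
12.500 33.000 -69.000

step 0: Δleader=(20.000, 24.000, 26.000°), disengaged; cmd=(0,0,0) → follower holds at (1.000, 28.000, -72.000°)
step 1: Δleader=(-9.000, -8.000, 29.000°), engaged; cmd=(-18.500, -4.500, 87.000°) → follower=(-17.500, 23.500, 15.000°)
step 2: Δleader=(1.000, 13.000, -13.000°), engaged; cmd=(1.500, 6.000, -39.000°) → follower=(-16.000, 29.500, -24.000°)
step 3: Δleader=(14.000, 25.000, -17.000°), engaged; cmd=(27.500, 12.000, -51.000°) → follower=(11.500, 41.500, -75.000°)
step 4: Δleader=(-5.000, -4.000, -20.000°), engaged; cmd=(-10.500, -2.500, -60.000°) → follower=(1.000, 39.000, -135.000°)
step 5: Δleader=(4.000, 2.000, 32.000°), disengaged; cmd=(0,0,0) → follower holds at (1.000, 39.000, -135.000°)
step 6: Δleader=(6.000, -11.000, 22.000°), engaged; cmd=(11.500, -6.000, 66.000°) → follower=(12.500, 33.000, -69.000°)


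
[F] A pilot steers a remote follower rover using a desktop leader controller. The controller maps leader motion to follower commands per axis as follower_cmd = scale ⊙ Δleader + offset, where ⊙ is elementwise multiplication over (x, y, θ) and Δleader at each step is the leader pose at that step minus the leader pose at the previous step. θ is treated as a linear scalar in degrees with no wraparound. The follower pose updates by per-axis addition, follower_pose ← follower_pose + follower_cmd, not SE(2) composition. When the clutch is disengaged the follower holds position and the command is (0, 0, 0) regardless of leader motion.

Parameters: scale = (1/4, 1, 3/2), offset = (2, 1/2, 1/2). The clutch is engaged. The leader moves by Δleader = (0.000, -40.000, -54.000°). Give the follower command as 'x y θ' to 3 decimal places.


2.000 -39.500 -80.500

axis x: 1/4·0.000 + 2 = 2.000
axis y: 1·-40.000 + 1/2 = -39.500
axis θ: 3/2·-54.000 + 1/2 = -80.500


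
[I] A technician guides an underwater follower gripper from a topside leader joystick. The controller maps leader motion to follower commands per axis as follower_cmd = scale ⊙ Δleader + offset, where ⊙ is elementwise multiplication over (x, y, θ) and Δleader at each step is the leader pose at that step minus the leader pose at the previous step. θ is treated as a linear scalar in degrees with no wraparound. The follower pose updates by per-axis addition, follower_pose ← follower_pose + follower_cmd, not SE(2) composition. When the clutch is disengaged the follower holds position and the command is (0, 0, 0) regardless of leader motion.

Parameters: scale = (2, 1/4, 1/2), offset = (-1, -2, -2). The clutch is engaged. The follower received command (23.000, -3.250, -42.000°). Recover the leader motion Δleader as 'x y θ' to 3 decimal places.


axis x: (23.000 − -1) / (2) = 12.000
axis y: (-3.250 − -2) / (1/4) = -5.000
axis θ: (-42.000 − -2) / (1/2) = -80.000

12.000 -5.000 -80.000


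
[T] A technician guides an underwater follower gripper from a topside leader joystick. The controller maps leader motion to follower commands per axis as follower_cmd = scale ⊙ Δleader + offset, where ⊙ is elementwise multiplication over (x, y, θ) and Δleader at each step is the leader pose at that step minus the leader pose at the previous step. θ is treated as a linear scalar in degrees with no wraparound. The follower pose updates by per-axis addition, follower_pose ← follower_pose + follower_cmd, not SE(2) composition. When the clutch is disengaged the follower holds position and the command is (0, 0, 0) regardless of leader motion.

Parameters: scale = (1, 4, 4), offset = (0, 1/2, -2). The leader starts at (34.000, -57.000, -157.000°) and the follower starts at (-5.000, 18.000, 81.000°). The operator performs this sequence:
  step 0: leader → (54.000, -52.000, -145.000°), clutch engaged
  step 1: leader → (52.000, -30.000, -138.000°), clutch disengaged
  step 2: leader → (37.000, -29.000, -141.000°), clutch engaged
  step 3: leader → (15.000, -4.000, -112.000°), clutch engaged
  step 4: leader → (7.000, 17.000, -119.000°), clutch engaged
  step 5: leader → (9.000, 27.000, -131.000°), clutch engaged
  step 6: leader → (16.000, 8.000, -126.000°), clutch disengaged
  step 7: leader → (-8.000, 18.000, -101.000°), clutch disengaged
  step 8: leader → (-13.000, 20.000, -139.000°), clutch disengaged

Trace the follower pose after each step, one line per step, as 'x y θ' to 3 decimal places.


step 0: Δleader=(20.000, 5.000, 12.000°), engaged; cmd=(20.000, 20.500, 46.000°) → follower=(15.000, 38.500, 127.000°)
step 1: Δleader=(-2.000, 22.000, 7.000°), disengaged; cmd=(0,0,0) → follower holds at (15.000, 38.500, 127.000°)
step 2: Δleader=(-15.000, 1.000, -3.000°), engaged; cmd=(-15.000, 4.500, -14.000°) → follower=(0.000, 43.000, 113.000°)
step 3: Δleader=(-22.000, 25.000, 29.000°), engaged; cmd=(-22.000, 100.500, 114.000°) → follower=(-22.000, 143.500, 227.000°)
step 4: Δleader=(-8.000, 21.000, -7.000°), engaged; cmd=(-8.000, 84.500, -30.000°) → follower=(-30.000, 228.000, 197.000°)
step 5: Δleader=(2.000, 10.000, -12.000°), engaged; cmd=(2.000, 40.500, -50.000°) → follower=(-28.000, 268.500, 147.000°)
step 6: Δleader=(7.000, -19.000, 5.000°), disengaged; cmd=(0,0,0) → follower holds at (-28.000, 268.500, 147.000°)
step 7: Δleader=(-24.000, 10.000, 25.000°), disengaged; cmd=(0,0,0) → follower holds at (-28.000, 268.500, 147.000°)
step 8: Δleader=(-5.000, 2.000, -38.000°), disengaged; cmd=(0,0,0) → follower holds at (-28.000, 268.500, 147.000°)

15.000 38.500 127.000
15.000 38.500 127.000
0.000 43.000 113.000
-22.000 143.500 227.000
-30.000 228.000 197.000
-28.000 268.500 147.000
-28.000 268.500 147.000
-28.000 268.500 147.000
-28.000 268.500 147.000


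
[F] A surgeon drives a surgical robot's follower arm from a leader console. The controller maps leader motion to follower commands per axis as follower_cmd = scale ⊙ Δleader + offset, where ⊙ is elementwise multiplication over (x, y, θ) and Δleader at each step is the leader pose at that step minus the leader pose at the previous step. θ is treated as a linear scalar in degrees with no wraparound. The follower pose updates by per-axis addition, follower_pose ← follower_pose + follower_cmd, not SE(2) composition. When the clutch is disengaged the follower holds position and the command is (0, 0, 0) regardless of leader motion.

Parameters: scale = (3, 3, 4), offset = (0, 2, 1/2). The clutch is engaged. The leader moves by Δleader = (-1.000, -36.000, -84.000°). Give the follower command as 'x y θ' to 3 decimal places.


-3.000 -106.000 -335.500

axis x: 3·-1.000 + 0 = -3.000
axis y: 3·-36.000 + 2 = -106.000
axis θ: 4·-84.000 + 1/2 = -335.500


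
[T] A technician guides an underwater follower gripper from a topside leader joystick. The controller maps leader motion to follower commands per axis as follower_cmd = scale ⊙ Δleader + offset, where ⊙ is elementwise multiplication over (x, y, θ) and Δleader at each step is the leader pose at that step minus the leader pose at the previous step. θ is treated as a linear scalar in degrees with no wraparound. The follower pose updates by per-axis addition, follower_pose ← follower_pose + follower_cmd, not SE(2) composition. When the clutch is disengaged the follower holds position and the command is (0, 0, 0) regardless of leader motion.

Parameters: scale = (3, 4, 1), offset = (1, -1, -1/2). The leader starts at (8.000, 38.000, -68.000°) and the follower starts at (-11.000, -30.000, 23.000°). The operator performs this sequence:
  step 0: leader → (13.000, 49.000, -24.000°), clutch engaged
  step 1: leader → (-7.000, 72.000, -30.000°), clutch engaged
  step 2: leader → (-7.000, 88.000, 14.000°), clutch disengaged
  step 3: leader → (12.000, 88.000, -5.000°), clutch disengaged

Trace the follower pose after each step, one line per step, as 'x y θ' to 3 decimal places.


step 0: Δleader=(5.000, 11.000, 44.000°), engaged; cmd=(16.000, 43.000, 43.500°) → follower=(5.000, 13.000, 66.500°)
step 1: Δleader=(-20.000, 23.000, -6.000°), engaged; cmd=(-59.000, 91.000, -6.500°) → follower=(-54.000, 104.000, 60.000°)
step 2: Δleader=(0.000, 16.000, 44.000°), disengaged; cmd=(0,0,0) → follower holds at (-54.000, 104.000, 60.000°)
step 3: Δleader=(19.000, 0.000, -19.000°), disengaged; cmd=(0,0,0) → follower holds at (-54.000, 104.000, 60.000°)

5.000 13.000 66.500
-54.000 104.000 60.000
-54.000 104.000 60.000
-54.000 104.000 60.000


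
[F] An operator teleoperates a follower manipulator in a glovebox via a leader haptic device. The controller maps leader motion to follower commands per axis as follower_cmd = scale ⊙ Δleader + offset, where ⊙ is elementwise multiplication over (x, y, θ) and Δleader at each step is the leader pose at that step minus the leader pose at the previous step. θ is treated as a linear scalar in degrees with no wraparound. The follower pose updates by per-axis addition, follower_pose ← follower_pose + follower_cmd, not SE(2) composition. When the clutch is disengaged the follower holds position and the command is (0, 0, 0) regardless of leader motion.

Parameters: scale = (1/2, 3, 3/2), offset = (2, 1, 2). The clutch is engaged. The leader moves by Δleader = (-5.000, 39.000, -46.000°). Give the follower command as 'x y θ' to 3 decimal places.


-0.500 118.000 -67.000

axis x: 1/2·-5.000 + 2 = -0.500
axis y: 3·39.000 + 1 = 118.000
axis θ: 3/2·-46.000 + 2 = -67.000


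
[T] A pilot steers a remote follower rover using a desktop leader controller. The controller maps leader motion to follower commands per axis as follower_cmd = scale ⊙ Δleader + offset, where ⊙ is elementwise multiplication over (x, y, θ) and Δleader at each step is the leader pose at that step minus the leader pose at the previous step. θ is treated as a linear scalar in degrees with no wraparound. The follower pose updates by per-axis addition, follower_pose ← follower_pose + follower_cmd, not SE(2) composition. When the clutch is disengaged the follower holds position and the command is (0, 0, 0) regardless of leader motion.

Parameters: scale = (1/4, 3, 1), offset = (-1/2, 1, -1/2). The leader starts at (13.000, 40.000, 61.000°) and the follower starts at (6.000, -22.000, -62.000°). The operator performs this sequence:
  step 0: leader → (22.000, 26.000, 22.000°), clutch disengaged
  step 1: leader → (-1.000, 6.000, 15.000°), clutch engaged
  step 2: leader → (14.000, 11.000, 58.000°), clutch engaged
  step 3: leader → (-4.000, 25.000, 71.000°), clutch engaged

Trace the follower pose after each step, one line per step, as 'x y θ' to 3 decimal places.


6.000 -22.000 -62.000
-0.250 -81.000 -69.500
3.000 -65.000 -27.000
-2.000 -22.000 -14.500

step 0: Δleader=(9.000, -14.000, -39.000°), disengaged; cmd=(0,0,0) → follower holds at (6.000, -22.000, -62.000°)
step 1: Δleader=(-23.000, -20.000, -7.000°), engaged; cmd=(-6.250, -59.000, -7.500°) → follower=(-0.250, -81.000, -69.500°)
step 2: Δleader=(15.000, 5.000, 43.000°), engaged; cmd=(3.250, 16.000, 42.500°) → follower=(3.000, -65.000, -27.000°)
step 3: Δleader=(-18.000, 14.000, 13.000°), engaged; cmd=(-5.000, 43.000, 12.500°) → follower=(-2.000, -22.000, -14.500°)


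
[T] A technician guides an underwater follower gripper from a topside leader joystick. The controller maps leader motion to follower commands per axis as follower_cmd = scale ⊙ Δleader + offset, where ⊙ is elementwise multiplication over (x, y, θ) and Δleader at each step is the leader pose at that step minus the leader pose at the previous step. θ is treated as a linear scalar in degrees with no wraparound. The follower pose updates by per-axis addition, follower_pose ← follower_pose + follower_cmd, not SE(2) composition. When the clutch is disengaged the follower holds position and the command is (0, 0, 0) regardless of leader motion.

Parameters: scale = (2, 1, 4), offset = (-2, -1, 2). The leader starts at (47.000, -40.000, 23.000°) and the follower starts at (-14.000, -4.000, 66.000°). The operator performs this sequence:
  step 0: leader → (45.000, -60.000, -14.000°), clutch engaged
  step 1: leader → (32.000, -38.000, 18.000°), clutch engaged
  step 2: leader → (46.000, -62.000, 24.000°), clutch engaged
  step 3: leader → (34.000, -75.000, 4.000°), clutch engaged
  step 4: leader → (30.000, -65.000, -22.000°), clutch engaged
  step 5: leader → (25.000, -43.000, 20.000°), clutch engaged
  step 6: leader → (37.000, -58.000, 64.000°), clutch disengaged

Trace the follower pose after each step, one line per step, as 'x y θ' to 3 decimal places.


-20.000 -25.000 -80.000
-48.000 -4.000 50.000
-22.000 -29.000 76.000
-48.000 -43.000 -2.000
-58.000 -34.000 -104.000
-70.000 -13.000 66.000
-70.000 -13.000 66.000

step 0: Δleader=(-2.000, -20.000, -37.000°), engaged; cmd=(-6.000, -21.000, -146.000°) → follower=(-20.000, -25.000, -80.000°)
step 1: Δleader=(-13.000, 22.000, 32.000°), engaged; cmd=(-28.000, 21.000, 130.000°) → follower=(-48.000, -4.000, 50.000°)
step 2: Δleader=(14.000, -24.000, 6.000°), engaged; cmd=(26.000, -25.000, 26.000°) → follower=(-22.000, -29.000, 76.000°)
step 3: Δleader=(-12.000, -13.000, -20.000°), engaged; cmd=(-26.000, -14.000, -78.000°) → follower=(-48.000, -43.000, -2.000°)
step 4: Δleader=(-4.000, 10.000, -26.000°), engaged; cmd=(-10.000, 9.000, -102.000°) → follower=(-58.000, -34.000, -104.000°)
step 5: Δleader=(-5.000, 22.000, 42.000°), engaged; cmd=(-12.000, 21.000, 170.000°) → follower=(-70.000, -13.000, 66.000°)
step 6: Δleader=(12.000, -15.000, 44.000°), disengaged; cmd=(0,0,0) → follower holds at (-70.000, -13.000, 66.000°)


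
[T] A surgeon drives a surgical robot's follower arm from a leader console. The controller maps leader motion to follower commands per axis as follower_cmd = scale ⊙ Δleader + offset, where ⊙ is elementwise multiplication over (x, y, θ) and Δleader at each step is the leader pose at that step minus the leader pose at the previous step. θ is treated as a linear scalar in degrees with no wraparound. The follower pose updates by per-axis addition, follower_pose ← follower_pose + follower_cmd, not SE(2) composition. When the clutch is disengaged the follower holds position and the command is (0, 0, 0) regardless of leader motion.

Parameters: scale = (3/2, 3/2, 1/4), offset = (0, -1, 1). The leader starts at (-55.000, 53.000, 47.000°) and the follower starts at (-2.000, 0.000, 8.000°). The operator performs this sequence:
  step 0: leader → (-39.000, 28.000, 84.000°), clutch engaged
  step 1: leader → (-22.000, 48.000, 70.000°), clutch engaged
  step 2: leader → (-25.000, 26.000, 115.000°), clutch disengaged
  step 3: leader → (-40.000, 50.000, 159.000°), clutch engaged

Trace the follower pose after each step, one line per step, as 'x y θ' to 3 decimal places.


step 0: Δleader=(16.000, -25.000, 37.000°), engaged; cmd=(24.000, -38.500, 10.250°) → follower=(22.000, -38.500, 18.250°)
step 1: Δleader=(17.000, 20.000, -14.000°), engaged; cmd=(25.500, 29.000, -2.500°) → follower=(47.500, -9.500, 15.750°)
step 2: Δleader=(-3.000, -22.000, 45.000°), disengaged; cmd=(0,0,0) → follower holds at (47.500, -9.500, 15.750°)
step 3: Δleader=(-15.000, 24.000, 44.000°), engaged; cmd=(-22.500, 35.000, 12.000°) → follower=(25.000, 25.500, 27.750°)

22.000 -38.500 18.250
47.500 -9.500 15.750
47.500 -9.500 15.750
25.000 25.500 27.750


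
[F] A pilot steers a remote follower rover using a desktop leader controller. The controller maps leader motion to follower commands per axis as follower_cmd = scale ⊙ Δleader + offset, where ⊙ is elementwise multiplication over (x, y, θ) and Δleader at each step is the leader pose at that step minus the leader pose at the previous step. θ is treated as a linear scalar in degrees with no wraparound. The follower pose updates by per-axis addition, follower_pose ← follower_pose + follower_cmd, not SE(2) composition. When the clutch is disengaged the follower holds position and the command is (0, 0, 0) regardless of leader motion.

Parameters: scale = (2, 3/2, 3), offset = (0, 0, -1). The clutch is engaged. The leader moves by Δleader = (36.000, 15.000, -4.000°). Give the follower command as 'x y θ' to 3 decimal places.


axis x: 2·36.000 + 0 = 72.000
axis y: 3/2·15.000 + 0 = 22.500
axis θ: 3·-4.000 + -1 = -13.000

72.000 22.500 -13.000


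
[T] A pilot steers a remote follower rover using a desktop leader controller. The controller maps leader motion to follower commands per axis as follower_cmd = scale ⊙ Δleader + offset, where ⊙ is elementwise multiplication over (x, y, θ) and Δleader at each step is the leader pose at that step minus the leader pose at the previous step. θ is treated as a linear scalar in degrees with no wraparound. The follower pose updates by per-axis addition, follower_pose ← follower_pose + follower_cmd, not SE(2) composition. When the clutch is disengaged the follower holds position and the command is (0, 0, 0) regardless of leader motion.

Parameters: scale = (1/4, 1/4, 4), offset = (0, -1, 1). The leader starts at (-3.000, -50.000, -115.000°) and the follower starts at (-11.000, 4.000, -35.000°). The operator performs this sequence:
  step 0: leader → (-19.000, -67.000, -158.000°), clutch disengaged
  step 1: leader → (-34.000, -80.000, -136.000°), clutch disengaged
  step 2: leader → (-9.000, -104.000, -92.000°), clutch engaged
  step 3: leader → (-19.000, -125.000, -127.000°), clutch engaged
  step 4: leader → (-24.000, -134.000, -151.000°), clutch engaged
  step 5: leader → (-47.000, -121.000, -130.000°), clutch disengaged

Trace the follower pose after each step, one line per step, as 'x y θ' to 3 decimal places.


step 0: Δleader=(-16.000, -17.000, -43.000°), disengaged; cmd=(0,0,0) → follower holds at (-11.000, 4.000, -35.000°)
step 1: Δleader=(-15.000, -13.000, 22.000°), disengaged; cmd=(0,0,0) → follower holds at (-11.000, 4.000, -35.000°)
step 2: Δleader=(25.000, -24.000, 44.000°), engaged; cmd=(6.250, -7.000, 177.000°) → follower=(-4.750, -3.000, 142.000°)
step 3: Δleader=(-10.000, -21.000, -35.000°), engaged; cmd=(-2.500, -6.250, -139.000°) → follower=(-7.250, -9.250, 3.000°)
step 4: Δleader=(-5.000, -9.000, -24.000°), engaged; cmd=(-1.250, -3.250, -95.000°) → follower=(-8.500, -12.500, -92.000°)
step 5: Δleader=(-23.000, 13.000, 21.000°), disengaged; cmd=(0,0,0) → follower holds at (-8.500, -12.500, -92.000°)

-11.000 4.000 -35.000
-11.000 4.000 -35.000
-4.750 -3.000 142.000
-7.250 -9.250 3.000
-8.500 -12.500 -92.000
-8.500 -12.500 -92.000


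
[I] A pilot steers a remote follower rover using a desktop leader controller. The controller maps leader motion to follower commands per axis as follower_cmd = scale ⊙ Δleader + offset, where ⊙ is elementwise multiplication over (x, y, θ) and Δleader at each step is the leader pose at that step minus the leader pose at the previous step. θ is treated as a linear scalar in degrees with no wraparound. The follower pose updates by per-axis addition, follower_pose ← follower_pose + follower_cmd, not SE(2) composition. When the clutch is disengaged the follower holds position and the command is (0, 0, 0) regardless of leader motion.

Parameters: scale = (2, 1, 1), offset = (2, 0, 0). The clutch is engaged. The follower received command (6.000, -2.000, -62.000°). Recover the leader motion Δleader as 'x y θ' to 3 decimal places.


2.000 -2.000 -62.000

axis x: (6.000 − 2) / (2) = 2.000
axis y: (-2.000 − 0) / (1) = -2.000
axis θ: (-62.000 − 0) / (1) = -62.000


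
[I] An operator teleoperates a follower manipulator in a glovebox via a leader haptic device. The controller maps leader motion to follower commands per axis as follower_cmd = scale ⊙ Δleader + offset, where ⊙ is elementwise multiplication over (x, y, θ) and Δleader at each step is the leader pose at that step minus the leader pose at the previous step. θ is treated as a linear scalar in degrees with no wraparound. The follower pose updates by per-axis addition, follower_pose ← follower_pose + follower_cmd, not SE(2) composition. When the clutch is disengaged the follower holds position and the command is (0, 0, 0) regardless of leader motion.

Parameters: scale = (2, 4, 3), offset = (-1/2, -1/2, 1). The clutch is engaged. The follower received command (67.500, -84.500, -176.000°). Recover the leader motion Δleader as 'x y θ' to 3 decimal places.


axis x: (67.500 − -1/2) / (2) = 34.000
axis y: (-84.500 − -1/2) / (4) = -21.000
axis θ: (-176.000 − 1) / (3) = -59.000

34.000 -21.000 -59.000


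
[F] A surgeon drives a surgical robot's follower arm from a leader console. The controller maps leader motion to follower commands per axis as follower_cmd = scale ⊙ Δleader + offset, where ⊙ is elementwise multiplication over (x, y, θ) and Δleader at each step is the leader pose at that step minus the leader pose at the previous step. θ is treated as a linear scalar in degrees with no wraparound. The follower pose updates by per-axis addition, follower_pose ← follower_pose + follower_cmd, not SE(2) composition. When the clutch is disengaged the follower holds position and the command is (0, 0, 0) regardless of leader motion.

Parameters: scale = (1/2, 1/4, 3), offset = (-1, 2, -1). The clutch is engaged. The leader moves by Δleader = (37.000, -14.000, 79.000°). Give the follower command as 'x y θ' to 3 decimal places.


17.500 -1.500 236.000

axis x: 1/2·37.000 + -1 = 17.500
axis y: 1/4·-14.000 + 2 = -1.500
axis θ: 3·79.000 + -1 = 236.000


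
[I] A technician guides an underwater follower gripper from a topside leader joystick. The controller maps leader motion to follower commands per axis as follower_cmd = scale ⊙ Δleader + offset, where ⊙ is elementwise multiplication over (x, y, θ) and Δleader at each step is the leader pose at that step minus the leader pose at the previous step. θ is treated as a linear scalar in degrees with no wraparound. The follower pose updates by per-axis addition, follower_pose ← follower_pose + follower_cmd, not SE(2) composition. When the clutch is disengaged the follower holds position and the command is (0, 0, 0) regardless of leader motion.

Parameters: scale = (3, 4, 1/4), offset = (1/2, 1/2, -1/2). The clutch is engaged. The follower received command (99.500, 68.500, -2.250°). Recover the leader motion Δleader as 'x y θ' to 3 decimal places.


33.000 17.000 -7.000

axis x: (99.500 − 1/2) / (3) = 33.000
axis y: (68.500 − 1/2) / (4) = 17.000
axis θ: (-2.250 − -1/2) / (1/4) = -7.000


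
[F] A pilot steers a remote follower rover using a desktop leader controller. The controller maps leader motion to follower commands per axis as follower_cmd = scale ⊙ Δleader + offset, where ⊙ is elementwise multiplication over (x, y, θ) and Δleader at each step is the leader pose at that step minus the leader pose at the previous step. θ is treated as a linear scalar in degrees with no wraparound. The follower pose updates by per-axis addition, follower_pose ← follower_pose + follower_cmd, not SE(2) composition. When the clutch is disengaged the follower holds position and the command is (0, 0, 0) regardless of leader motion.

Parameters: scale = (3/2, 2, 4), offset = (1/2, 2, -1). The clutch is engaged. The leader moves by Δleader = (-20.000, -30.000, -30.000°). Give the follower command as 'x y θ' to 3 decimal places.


axis x: 3/2·-20.000 + 1/2 = -29.500
axis y: 2·-30.000 + 2 = -58.000
axis θ: 4·-30.000 + -1 = -121.000

-29.500 -58.000 -121.000


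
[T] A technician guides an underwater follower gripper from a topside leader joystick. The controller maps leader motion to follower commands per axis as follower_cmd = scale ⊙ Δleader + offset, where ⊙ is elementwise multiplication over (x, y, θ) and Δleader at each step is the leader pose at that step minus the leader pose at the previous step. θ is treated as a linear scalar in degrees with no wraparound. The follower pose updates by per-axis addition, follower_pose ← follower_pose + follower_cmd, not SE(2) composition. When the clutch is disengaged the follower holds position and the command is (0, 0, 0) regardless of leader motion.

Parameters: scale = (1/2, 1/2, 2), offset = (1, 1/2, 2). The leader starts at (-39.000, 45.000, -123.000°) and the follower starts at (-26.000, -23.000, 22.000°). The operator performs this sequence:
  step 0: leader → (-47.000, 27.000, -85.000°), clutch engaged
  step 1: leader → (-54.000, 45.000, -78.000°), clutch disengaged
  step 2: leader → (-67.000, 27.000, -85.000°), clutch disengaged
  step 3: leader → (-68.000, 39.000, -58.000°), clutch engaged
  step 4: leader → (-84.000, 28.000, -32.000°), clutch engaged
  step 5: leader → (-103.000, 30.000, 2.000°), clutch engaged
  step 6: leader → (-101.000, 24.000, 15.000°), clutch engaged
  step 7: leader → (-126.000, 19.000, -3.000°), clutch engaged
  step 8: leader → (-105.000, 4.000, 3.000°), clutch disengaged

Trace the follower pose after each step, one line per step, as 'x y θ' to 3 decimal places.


-29.000 -31.500 100.000
-29.000 -31.500 100.000
-29.000 -31.500 100.000
-28.500 -25.000 156.000
-35.500 -30.000 210.000
-44.000 -28.500 280.000
-42.000 -31.000 308.000
-53.500 -33.000 274.000
-53.500 -33.000 274.000

step 0: Δleader=(-8.000, -18.000, 38.000°), engaged; cmd=(-3.000, -8.500, 78.000°) → follower=(-29.000, -31.500, 100.000°)
step 1: Δleader=(-7.000, 18.000, 7.000°), disengaged; cmd=(0,0,0) → follower holds at (-29.000, -31.500, 100.000°)
step 2: Δleader=(-13.000, -18.000, -7.000°), disengaged; cmd=(0,0,0) → follower holds at (-29.000, -31.500, 100.000°)
step 3: Δleader=(-1.000, 12.000, 27.000°), engaged; cmd=(0.500, 6.500, 56.000°) → follower=(-28.500, -25.000, 156.000°)
step 4: Δleader=(-16.000, -11.000, 26.000°), engaged; cmd=(-7.000, -5.000, 54.000°) → follower=(-35.500, -30.000, 210.000°)
step 5: Δleader=(-19.000, 2.000, 34.000°), engaged; cmd=(-8.500, 1.500, 70.000°) → follower=(-44.000, -28.500, 280.000°)
step 6: Δleader=(2.000, -6.000, 13.000°), engaged; cmd=(2.000, -2.500, 28.000°) → follower=(-42.000, -31.000, 308.000°)
step 7: Δleader=(-25.000, -5.000, -18.000°), engaged; cmd=(-11.500, -2.000, -34.000°) → follower=(-53.500, -33.000, 274.000°)
step 8: Δleader=(21.000, -15.000, 6.000°), disengaged; cmd=(0,0,0) → follower holds at (-53.500, -33.000, 274.000°)


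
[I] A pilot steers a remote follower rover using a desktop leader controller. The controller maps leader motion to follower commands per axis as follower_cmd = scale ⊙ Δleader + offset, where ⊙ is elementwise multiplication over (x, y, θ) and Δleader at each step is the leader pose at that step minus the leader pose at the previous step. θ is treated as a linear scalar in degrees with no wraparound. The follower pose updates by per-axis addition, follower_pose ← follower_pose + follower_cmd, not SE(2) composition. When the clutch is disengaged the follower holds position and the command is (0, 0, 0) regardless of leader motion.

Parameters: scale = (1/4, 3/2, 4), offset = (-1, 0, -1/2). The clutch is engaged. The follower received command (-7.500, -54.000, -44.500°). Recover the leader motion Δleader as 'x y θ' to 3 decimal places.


axis x: (-7.500 − -1) / (1/4) = -26.000
axis y: (-54.000 − 0) / (3/2) = -36.000
axis θ: (-44.500 − -1/2) / (4) = -11.000

-26.000 -36.000 -11.000


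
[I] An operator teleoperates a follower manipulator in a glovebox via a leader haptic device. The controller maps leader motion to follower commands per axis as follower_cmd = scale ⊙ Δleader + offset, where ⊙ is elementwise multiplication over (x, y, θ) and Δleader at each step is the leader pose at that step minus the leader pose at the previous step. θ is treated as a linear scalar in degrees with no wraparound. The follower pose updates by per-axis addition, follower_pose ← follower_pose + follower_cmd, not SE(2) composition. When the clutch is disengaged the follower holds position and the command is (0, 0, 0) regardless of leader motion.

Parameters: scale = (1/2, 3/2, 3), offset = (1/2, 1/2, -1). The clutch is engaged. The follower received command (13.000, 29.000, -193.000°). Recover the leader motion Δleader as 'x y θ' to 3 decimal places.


25.000 19.000 -64.000

axis x: (13.000 − 1/2) / (1/2) = 25.000
axis y: (29.000 − 1/2) / (3/2) = 19.000
axis θ: (-193.000 − -1) / (3) = -64.000
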